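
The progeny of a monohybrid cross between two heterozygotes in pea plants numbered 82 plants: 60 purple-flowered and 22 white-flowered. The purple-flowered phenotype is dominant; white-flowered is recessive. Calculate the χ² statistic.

0.146

For a monohybrid cross between heterozygotes with complete dominance, the expected phenotypic ratio is 3:1.
Expected counts for N = 82 under a 3:1 ratio (total parts = 4):
  purple-flowered: 82 × 3/4 = 61.5
  white-flowered: 82 × 1/4 = 20.5
χ² = Σ (O − E)² / E
  purple-flowered: (60 − 61.5)² / 61.5 = 0.0366
  white-flowered: (22 − 20.5)² / 20.5 = 0.1098
χ² = 0.0366 + 0.1098 = 0.1464 ≈ 0.146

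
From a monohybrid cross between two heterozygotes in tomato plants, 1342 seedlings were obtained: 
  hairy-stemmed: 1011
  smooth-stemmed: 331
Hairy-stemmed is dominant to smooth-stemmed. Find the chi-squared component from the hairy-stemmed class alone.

0.020

For a monohybrid cross between heterozygotes with complete dominance, the expected phenotypic ratio is 3:1.
The 3:1 ratio has 4 parts, so with N = 1342 the expected counts are:
  hairy-stemmed: 1342 × 3/4 = 1006.5
  smooth-stemmed: 1342 × 1/4 = 335.5
Contribution of hairy-stemmed: (1011 − 1006.5)² / 1006.5 = 0.0201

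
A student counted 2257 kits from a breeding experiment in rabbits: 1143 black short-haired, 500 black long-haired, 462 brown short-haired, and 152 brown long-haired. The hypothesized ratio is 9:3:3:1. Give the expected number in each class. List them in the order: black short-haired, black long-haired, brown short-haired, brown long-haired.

The 9:3:3:1 ratio has 16 parts, so with N = 2257 the expected counts are:
  black short-haired: 2257 × 9/16 = 1269.5625
  black long-haired: 2257 × 3/16 = 423.1875
  brown short-haired: 2257 × 3/16 = 423.1875
  brown long-haired: 2257 × 1/16 = 141.0625

1269.5625, 423.1875, 423.1875, 141.0625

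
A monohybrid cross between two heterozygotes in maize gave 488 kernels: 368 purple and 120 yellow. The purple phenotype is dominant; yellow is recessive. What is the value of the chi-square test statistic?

0.044

For a monohybrid cross between heterozygotes with complete dominance, the expected phenotypic ratio is 3:1.
Expected counts for N = 488 under a 3:1 ratio (total parts = 4):
  purple: 488 × 3/4 = 366
  yellow: 488 × 1/4 = 122
χ² = Σ (O − E)² / E
  purple: (368 − 366)² / 366 = 0.0109
  yellow: (120 − 122)² / 122 = 0.0328
χ² = 0.0109 + 0.0328 = 0.0437 ≈ 0.044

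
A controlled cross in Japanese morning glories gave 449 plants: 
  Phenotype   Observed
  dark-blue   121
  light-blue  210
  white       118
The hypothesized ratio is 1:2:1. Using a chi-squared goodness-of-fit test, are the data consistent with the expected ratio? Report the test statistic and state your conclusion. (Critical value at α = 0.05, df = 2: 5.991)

Under the 1:2:1 hypothesis (Σ ratio = 4, N = 449):
  dark-blue: 449 × 1/4 = 112.25
  light-blue: 449 × 2/4 = 224.5
  white: 449 × 1/4 = 112.25
χ² = Σ (O − E)² / E
  dark-blue: (121 − 112.25)² / 112.25 = 0.6821
  light-blue: (210 − 224.5)² / 224.5 = 0.9365
  white: (118 − 112.25)² / 112.25 = 0.2945
χ² = 0.6821 + 0.9365 + 0.2945 = 1.9131 ≈ 1.913
Degrees of freedom = 3 − 1 = 2; critical value at α = 0.05 is 5.991.
Since 1.913 < 5.991, we fail to reject the null hypothesis — the data are consistent with the 1:2:1 ratio.

1.913; consistent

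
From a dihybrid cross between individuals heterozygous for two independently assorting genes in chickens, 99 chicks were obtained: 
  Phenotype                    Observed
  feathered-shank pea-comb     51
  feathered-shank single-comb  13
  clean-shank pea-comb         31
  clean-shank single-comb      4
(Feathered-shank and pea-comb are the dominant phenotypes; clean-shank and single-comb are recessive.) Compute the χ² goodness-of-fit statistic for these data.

A dihybrid F₂ with independent assortment and complete dominance at both loci gives a 9:3:3:1 phenotypic ratio.
Expected counts for N = 99 under a 9:3:3:1 ratio (total parts = 16):
  feathered-shank pea-comb: 99 × 9/16 = 55.6875
  feathered-shank single-comb: 99 × 3/16 = 18.5625
  clean-shank pea-comb: 99 × 3/16 = 18.5625
  clean-shank single-comb: 99 × 1/16 = 6.1875
χ² = Σ (O − E)² / E
  feathered-shank pea-comb: (51 − 55.6875)² / 55.6875 = 0.3946
  feathered-shank single-comb: (13 − 18.5625)² / 18.5625 = 1.6669
  clean-shank pea-comb: (31 − 18.5625)² / 18.5625 = 8.3335
  clean-shank single-comb: (4 − 6.1875)² / 6.1875 = 0.7734
χ² = 0.3946 + 1.6669 + 8.3335 + 0.7734 = 11.1684 ≈ 11.168

11.168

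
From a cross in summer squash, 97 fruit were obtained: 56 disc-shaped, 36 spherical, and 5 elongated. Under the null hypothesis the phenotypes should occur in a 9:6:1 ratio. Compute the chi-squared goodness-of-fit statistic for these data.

Under the 9:6:1 hypothesis (Σ ratio = 16, N = 97):
  disc-shaped: 97 × 9/16 = 54.5625
  spherical: 97 × 6/16 = 36.375
  elongated: 97 × 1/16 = 6.0625
χ² = Σ (O − E)² / E
  disc-shaped: (56 − 54.5625)² / 54.5625 = 0.0379
  spherical: (36 − 36.375)² / 36.375 = 0.0039
  elongated: (5 − 6.0625)² / 6.0625 = 0.1862
χ² = 0.0379 + 0.0039 + 0.1862 = 0.228

0.228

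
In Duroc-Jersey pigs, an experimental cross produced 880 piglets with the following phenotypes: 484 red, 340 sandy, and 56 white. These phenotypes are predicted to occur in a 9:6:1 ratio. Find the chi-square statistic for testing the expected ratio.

The 9:6:1 ratio has 16 parts, so with N = 880 the expected counts are:
  red: 880 × 9/16 = 495
  sandy: 880 × 6/16 = 330
  white: 880 × 1/16 = 55
χ² = Σ (O − E)² / E
  red: (484 − 495)² / 495 = 0.2444
  sandy: (340 − 330)² / 330 = 0.3030
  white: (56 − 55)² / 55 = 0.0182
χ² = 0.2444 + 0.3030 + 0.0182 = 0.5656 ≈ 0.566

0.566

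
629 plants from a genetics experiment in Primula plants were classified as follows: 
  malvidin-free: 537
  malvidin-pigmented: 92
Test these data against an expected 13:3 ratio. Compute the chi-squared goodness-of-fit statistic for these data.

7.021

Under the 13:3 hypothesis (Σ ratio = 16, N = 629):
  malvidin-free: 629 × 13/16 = 511.0625
  malvidin-pigmented: 629 × 3/16 = 117.9375
χ² = Σ (O − E)² / E
  malvidin-free: (537 − 511.0625)² / 511.0625 = 1.3164
  malvidin-pigmented: (92 − 117.9375)² / 117.9375 = 5.7043
χ² = 1.3164 + 5.7043 = 7.0207 ≈ 7.021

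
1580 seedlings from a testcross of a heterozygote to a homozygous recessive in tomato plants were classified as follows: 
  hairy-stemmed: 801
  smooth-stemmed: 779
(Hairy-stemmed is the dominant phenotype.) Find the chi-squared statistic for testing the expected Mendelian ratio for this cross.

A testcross of a heterozygote (Aa × aa) gives a 1:1 phenotypic ratio.
Under the 1:1 hypothesis (Σ ratio = 2, N = 1580):
  hairy-stemmed: 1580 × 1/2 = 790
  smooth-stemmed: 1580 × 1/2 = 790
χ² = Σ (O − E)² / E
  hairy-stemmed: (801 − 790)² / 790 = 0.1532
  smooth-stemmed: (779 − 790)² / 790 = 0.1532
χ² = 0.1532 + 0.1532 = 0.3064 ≈ 0.306

0.306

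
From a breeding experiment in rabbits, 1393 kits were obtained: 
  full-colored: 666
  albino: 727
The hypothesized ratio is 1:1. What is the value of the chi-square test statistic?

The 1:1 ratio has 2 parts, so with N = 1393 the expected counts are:
  full-colored: 1393 × 1/2 = 696.5
  albino: 1393 × 1/2 = 696.5
χ² = Σ (O − E)² / E
  full-colored: (666 − 696.5)² / 696.5 = 1.3356
  albino: (727 − 696.5)² / 696.5 = 1.3356
χ² = 1.3356 + 1.3356 = 2.6712 ≈ 2.671

2.671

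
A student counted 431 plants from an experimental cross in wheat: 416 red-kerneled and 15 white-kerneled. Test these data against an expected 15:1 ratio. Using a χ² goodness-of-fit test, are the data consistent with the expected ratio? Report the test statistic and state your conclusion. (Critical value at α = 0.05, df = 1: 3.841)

5.643; not consistent

Expected counts for N = 431 under a 15:1 ratio (total parts = 16):
  red-kerneled: 431 × 15/16 = 404.0625
  white-kerneled: 431 × 1/16 = 26.9375
χ² = Σ (O − E)² / E
  red-kerneled: (416 − 404.0625)² / 404.0625 = 0.3527
  white-kerneled: (15 − 26.9375)² / 26.9375 = 5.2902
χ² = 0.3527 + 5.2902 = 5.6429 ≈ 5.643
Degrees of freedom = 2 − 1 = 1; critical value at α = 0.05 is 3.841.
Since 5.643 > 3.841, we reject the null hypothesis — the data do not fit the 15:1 ratio.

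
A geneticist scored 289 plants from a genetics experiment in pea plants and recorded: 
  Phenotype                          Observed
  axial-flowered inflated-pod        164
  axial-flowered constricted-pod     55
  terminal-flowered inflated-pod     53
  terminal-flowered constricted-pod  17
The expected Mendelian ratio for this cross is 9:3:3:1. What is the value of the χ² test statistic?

Under the 9:3:3:1 hypothesis (Σ ratio = 16, N = 289):
  axial-flowered inflated-pod: 289 × 9/16 = 162.5625
  axial-flowered constricted-pod: 289 × 3/16 = 54.1875
  terminal-flowered inflated-pod: 289 × 3/16 = 54.1875
  terminal-flowered constricted-pod: 289 × 1/16 = 18.0625
χ² = Σ (O − E)² / E
  axial-flowered inflated-pod: (164 − 162.5625)² / 162.5625 = 0.0127
  axial-flowered constricted-pod: (55 − 54.1875)² / 54.1875 = 0.0122
  terminal-flowered inflated-pod: (53 − 54.1875)² / 54.1875 = 0.0260
  terminal-flowered constricted-pod: (17 − 18.0625)² / 18.0625 = 0.0625
χ² = 0.0127 + 0.0122 + 0.0260 + 0.0625 = 0.1134 ≈ 0.113

0.113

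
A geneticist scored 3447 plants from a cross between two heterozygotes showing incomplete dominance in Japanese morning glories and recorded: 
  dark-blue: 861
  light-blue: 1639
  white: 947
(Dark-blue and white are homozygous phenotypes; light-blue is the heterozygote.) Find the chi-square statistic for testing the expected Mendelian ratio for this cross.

12.577

With incomplete dominance, a heterozygote × heterozygote cross gives a 1:2:1 phenotypic ratio.
The 1:2:1 ratio has 4 parts, so with N = 3447 the expected counts are:
  dark-blue: 3447 × 1/4 = 861.75
  light-blue: 3447 × 2/4 = 1723.5
  white: 3447 × 1/4 = 861.75
χ² = Σ (O − E)² / E
  dark-blue: (861 − 861.75)² / 861.75 = 0.0007
  light-blue: (1639 − 1723.5)² / 1723.5 = 4.1429
  white: (947 − 861.75)² / 861.75 = 8.4335
χ² = 0.0007 + 4.1429 + 8.4335 = 12.5771 ≈ 12.577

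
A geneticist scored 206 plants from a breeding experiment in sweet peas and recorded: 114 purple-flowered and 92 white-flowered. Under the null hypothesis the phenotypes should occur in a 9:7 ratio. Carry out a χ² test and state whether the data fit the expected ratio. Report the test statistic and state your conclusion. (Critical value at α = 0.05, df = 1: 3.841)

Under the 9:7 hypothesis (Σ ratio = 16, N = 206):
  purple-flowered: 206 × 9/16 = 115.875
  white-flowered: 206 × 7/16 = 90.125
χ² = Σ (O − E)² / E
  purple-flowered: (114 − 115.875)² / 115.875 = 0.0303
  white-flowered: (92 − 90.125)² / 90.125 = 0.0390
χ² = 0.0303 + 0.0390 = 0.0693 ≈ 0.069
Degrees of freedom = 2 − 1 = 1; critical value at α = 0.05 is 3.841.
Since 0.069 < 3.841, we fail to reject the null hypothesis — the data are consistent with the 9:7 ratio.

0.069; consistent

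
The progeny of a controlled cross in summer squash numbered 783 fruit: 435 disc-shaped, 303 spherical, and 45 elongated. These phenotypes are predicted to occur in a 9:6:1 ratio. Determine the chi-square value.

Expected counts for N = 783 under a 9:6:1 ratio (total parts = 16):
  disc-shaped: 783 × 9/16 = 440.4375
  spherical: 783 × 6/16 = 293.625
  elongated: 783 × 1/16 = 48.9375
χ² = Σ (O − E)² / E
  disc-shaped: (435 − 440.4375)² / 440.4375 = 0.0671
  spherical: (303 − 293.625)² / 293.625 = 0.2993
  elongated: (45 − 48.9375)² / 48.9375 = 0.3168
χ² = 0.0671 + 0.2993 + 0.3168 = 0.6832 ≈ 0.683

0.683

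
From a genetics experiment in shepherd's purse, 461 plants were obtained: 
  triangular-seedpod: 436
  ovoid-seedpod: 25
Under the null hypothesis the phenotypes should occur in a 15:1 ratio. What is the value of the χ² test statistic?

Total ratio parts = 16. Expected numbers out of 461:
  triangular-seedpod: 461 × 15/16 = 432.1875
  ovoid-seedpod: 461 × 1/16 = 28.8125
χ² = Σ (O − E)² / E
  triangular-seedpod: (436 − 432.1875)² / 432.1875 = 0.0336
  ovoid-seedpod: (25 − 28.8125)² / 28.8125 = 0.5045
χ² = 0.0336 + 0.5045 = 0.5381 ≈ 0.538

0.538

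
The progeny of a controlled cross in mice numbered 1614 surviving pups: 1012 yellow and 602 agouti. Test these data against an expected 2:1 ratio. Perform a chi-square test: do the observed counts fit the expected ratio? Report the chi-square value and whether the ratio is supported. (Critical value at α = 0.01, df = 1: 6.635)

11.420; not consistent

Total ratio parts = 3. Expected numbers out of 1614:
  yellow: 1614 × 2/3 = 1076
  agouti: 1614 × 1/3 = 538
χ² = Σ (O − E)² / E
  yellow: (1012 − 1076)² / 1076 = 3.8067
  agouti: (602 − 538)² / 538 = 7.6134
χ² = 3.8067 + 7.6134 = 11.4201 ≈ 11.420
Degrees of freedom = 2 − 1 = 1; critical value at α = 0.01 is 6.635.
Since 11.420 > 6.635, we reject the null hypothesis — the data do not fit the 2:1 ratio.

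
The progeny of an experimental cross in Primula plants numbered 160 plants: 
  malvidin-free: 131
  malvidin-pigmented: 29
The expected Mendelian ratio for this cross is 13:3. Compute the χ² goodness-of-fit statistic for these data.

0.041

Total ratio parts = 16. Expected numbers out of 160:
  malvidin-free: 160 × 13/16 = 130
  malvidin-pigmented: 160 × 3/16 = 30
χ² = Σ (O − E)² / E
  malvidin-free: (131 − 130)² / 130 = 0.0077
  malvidin-pigmented: (29 − 30)² / 30 = 0.0333
χ² = 0.0077 + 0.0333 = 0.041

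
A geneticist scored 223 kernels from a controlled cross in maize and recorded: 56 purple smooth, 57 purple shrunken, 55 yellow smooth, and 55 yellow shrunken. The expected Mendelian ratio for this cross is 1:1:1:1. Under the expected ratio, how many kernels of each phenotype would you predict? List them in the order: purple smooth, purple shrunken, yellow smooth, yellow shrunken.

55.75, 55.75, 55.75, 55.75

Expected counts for N = 223 under a 1:1:1:1 ratio (total parts = 4):
  purple smooth: 223 × 1/4 = 55.75
  purple shrunken: 223 × 1/4 = 55.75
  yellow smooth: 223 × 1/4 = 55.75
  yellow shrunken: 223 × 1/4 = 55.75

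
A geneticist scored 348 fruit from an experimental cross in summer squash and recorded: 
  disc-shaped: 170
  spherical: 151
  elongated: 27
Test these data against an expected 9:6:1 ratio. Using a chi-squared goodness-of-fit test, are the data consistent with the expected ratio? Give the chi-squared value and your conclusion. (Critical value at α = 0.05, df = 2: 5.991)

7.875; not consistent

Under the 9:6:1 hypothesis (Σ ratio = 16, N = 348):
  disc-shaped: 348 × 9/16 = 195.75
  spherical: 348 × 6/16 = 130.5
  elongated: 348 × 1/16 = 21.75
χ² = Σ (O − E)² / E
  disc-shaped: (170 − 195.75)² / 195.75 = 3.3873
  spherical: (151 − 130.5)² / 130.5 = 3.2203
  elongated: (27 − 21.75)² / 21.75 = 1.2672
χ² = 3.3873 + 3.2203 + 1.2672 = 7.8748 ≈ 7.875
Degrees of freedom = 3 − 1 = 2; critical value at α = 0.05 is 5.991.
Since 7.875 > 5.991, we reject the null hypothesis — the data do not fit the 9:6:1 ratio.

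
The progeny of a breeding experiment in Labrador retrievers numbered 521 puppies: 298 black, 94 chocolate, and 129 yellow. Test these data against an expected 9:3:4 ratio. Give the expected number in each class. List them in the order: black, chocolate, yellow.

The 9:3:4 ratio has 16 parts, so with N = 521 the expected counts are:
  black: 521 × 9/16 = 293.0625
  chocolate: 521 × 3/16 = 97.6875
  yellow: 521 × 4/16 = 130.25

293.0625, 97.6875, 130.25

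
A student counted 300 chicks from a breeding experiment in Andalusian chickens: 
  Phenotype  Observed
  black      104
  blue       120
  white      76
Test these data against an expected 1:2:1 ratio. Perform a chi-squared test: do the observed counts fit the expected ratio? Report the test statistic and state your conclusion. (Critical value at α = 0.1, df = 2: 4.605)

Expected counts for N = 300 under a 1:2:1 ratio (total parts = 4):
  black: 300 × 1/4 = 75
  blue: 300 × 2/4 = 150
  white: 300 × 1/4 = 75
χ² = Σ (O − E)² / E
  black: (104 − 75)² / 75 = 11.2133
  blue: (120 − 150)² / 150 = 6.0000
  white: (76 − 75)² / 75 = 0.0133
χ² = 11.2133 + 6.0000 + 0.0133 = 17.2266 ≈ 17.227
Degrees of freedom = 3 − 1 = 2; critical value at α = 0.1 is 4.605.
Since 17.227 > 4.605, we reject the null hypothesis — the data do not fit the 1:2:1 ratio.

17.227; not consistent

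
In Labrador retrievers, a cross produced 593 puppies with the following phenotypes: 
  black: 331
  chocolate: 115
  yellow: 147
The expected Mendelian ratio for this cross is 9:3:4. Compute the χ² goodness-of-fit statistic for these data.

Under the 9:3:4 hypothesis (Σ ratio = 16, N = 593):
  black: 593 × 9/16 = 333.5625
  chocolate: 593 × 3/16 = 111.1875
  yellow: 593 × 4/16 = 148.25
χ² = Σ (O − E)² / E
  black: (331 − 333.5625)² / 333.5625 = 0.0197
  chocolate: (115 − 111.1875)² / 111.1875 = 0.1307
  yellow: (147 − 148.25)² / 148.25 = 0.0105
χ² = 0.0197 + 0.1307 + 0.0105 = 0.1609 ≈ 0.161

0.161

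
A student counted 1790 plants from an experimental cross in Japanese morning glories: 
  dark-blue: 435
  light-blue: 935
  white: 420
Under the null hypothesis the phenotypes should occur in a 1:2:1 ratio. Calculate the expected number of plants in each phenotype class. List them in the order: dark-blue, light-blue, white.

447.5, 895, 447.5

The 1:2:1 ratio has 4 parts, so with N = 1790 the expected counts are:
  dark-blue: 1790 × 1/4 = 447.5
  light-blue: 1790 × 2/4 = 895
  white: 1790 × 1/4 = 447.5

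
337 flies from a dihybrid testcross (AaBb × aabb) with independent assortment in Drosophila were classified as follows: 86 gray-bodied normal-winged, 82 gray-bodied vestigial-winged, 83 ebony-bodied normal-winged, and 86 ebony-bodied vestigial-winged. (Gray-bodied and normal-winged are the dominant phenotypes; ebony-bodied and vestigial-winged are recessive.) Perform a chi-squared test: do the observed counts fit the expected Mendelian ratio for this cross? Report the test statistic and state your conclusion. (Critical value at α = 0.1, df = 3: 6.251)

0.151; consistent

A dihybrid testcross with independent assortment gives a 1:1:1:1 ratio.
Total ratio parts = 4. Expected numbers out of 337:
  gray-bodied normal-winged: 337 × 1/4 = 84.25
  gray-bodied vestigial-winged: 337 × 1/4 = 84.25
  ebony-bodied normal-winged: 337 × 1/4 = 84.25
  ebony-bodied vestigial-winged: 337 × 1/4 = 84.25
χ² = Σ (O − E)² / E
  gray-bodied normal-winged: (86 − 84.25)² / 84.25 = 0.0364
  gray-bodied vestigial-winged: (82 − 84.25)² / 84.25 = 0.0601
  ebony-bodied normal-winged: (83 − 84.25)² / 84.25 = 0.0185
  ebony-bodied vestigial-winged: (86 − 84.25)² / 84.25 = 0.0364
χ² = 0.0364 + 0.0601 + 0.0185 + 0.0364 = 0.1514 ≈ 0.151
Degrees of freedom = 4 − 1 = 3; critical value at α = 0.1 is 6.251.
Since 0.151 < 6.251, we fail to reject the null hypothesis — the data are consistent with the 1:1:1:1 ratio.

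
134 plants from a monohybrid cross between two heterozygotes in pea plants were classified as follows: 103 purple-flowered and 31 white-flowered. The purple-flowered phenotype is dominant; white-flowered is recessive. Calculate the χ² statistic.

For a monohybrid cross between heterozygotes with complete dominance, the expected phenotypic ratio is 3:1.
The 3:1 ratio has 4 parts, so with N = 134 the expected counts are:
  purple-flowered: 134 × 3/4 = 100.5
  white-flowered: 134 × 1/4 = 33.5
χ² = Σ (O − E)² / E
  purple-flowered: (103 − 100.5)² / 100.5 = 0.0622
  white-flowered: (31 − 33.5)² / 33.5 = 0.1866
χ² = 0.0622 + 0.1866 = 0.2488 ≈ 0.249

0.249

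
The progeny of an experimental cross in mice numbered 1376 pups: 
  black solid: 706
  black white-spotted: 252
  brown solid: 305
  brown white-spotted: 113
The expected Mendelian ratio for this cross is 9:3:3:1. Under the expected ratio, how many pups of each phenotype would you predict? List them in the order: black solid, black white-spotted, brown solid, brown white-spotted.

Expected counts for N = 1376 under a 9:3:3:1 ratio (total parts = 16):
  black solid: 1376 × 9/16 = 774
  black white-spotted: 1376 × 3/16 = 258
  brown solid: 1376 × 3/16 = 258
  brown white-spotted: 1376 × 1/16 = 86

774, 258, 258, 86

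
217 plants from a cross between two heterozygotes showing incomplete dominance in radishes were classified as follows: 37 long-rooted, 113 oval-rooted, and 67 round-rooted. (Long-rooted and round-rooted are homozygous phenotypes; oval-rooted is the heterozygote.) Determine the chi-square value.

8.668

With incomplete dominance, a heterozygote × heterozygote cross gives a 1:2:1 phenotypic ratio.
Total ratio parts = 4. Expected numbers out of 217:
  long-rooted: 217 × 1/4 = 54.25
  oval-rooted: 217 × 2/4 = 108.5
  round-rooted: 217 × 1/4 = 54.25
χ² = Σ (O − E)² / E
  long-rooted: (37 − 54.25)² / 54.25 = 5.4850
  oval-rooted: (113 − 108.5)² / 108.5 = 0.1866
  round-rooted: (67 − 54.25)² / 54.25 = 2.9965
χ² = 5.4850 + 0.1866 + 2.9965 = 8.6681 ≈ 8.668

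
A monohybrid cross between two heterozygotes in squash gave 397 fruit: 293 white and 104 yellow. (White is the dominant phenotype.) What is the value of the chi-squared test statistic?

0.303

For a monohybrid cross between heterozygotes with complete dominance, the expected phenotypic ratio is 3:1.
Total ratio parts = 4. Expected numbers out of 397:
  white: 397 × 3/4 = 297.75
  yellow: 397 × 1/4 = 99.25
χ² = Σ (O − E)² / E
  white: (293 − 297.75)² / 297.75 = 0.0758
  yellow: (104 − 99.25)² / 99.25 = 0.2273
χ² = 0.0758 + 0.2273 = 0.3031 ≈ 0.303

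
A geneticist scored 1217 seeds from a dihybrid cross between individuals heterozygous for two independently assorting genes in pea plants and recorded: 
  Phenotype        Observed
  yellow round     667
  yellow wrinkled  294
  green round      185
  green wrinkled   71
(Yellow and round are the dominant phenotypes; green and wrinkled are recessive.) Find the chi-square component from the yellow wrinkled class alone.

A dihybrid F₂ with independent assortment and complete dominance at both loci gives a 9:3:3:1 phenotypic ratio.
Total ratio parts = 16. Expected numbers out of 1217:
  yellow round: 1217 × 9/16 = 684.5625
  yellow wrinkled: 1217 × 3/16 = 228.1875
  green round: 1217 × 3/16 = 228.1875
  green wrinkled: 1217 × 1/16 = 76.0625
Contribution of yellow wrinkled: (294 − 228.1875)² / 228.1875 = 18.9813

18.981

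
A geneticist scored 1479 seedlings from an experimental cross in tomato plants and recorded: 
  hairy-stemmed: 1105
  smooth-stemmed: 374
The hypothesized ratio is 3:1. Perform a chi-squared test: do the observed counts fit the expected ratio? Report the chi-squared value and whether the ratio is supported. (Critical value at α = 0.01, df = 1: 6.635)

0.065; consistent

The 3:1 ratio has 4 parts, so with N = 1479 the expected counts are:
  hairy-stemmed: 1479 × 3/4 = 1109.25
  smooth-stemmed: 1479 × 1/4 = 369.75
χ² = Σ (O − E)² / E
  hairy-stemmed: (1105 − 1109.25)² / 1109.25 = 0.0163
  smooth-stemmed: (374 − 369.75)² / 369.75 = 0.0489
χ² = 0.0163 + 0.0489 = 0.0652 ≈ 0.065
Degrees of freedom = 2 − 1 = 1; critical value at α = 0.01 is 6.635.
Since 0.065 < 6.635, we fail to reject the null hypothesis — the data are consistent with the 3:1 ratio.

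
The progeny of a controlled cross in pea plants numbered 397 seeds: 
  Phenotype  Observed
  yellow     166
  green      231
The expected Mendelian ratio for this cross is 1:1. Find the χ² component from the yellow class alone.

Under the 1:1 hypothesis (Σ ratio = 2, N = 397):
  yellow: 397 × 1/2 = 198.5
  green: 397 × 1/2 = 198.5
Contribution of yellow: (166 − 198.5)² / 198.5 = 5.3212

5.321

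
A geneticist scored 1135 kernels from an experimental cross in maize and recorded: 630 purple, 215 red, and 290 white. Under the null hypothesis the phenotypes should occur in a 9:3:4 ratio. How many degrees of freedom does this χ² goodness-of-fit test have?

A goodness-of-fit test with 3 phenotype classes has df = 3 − 1 = 2.

2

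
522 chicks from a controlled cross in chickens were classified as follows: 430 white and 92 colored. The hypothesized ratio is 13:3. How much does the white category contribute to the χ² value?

The 13:3 ratio has 16 parts, so with N = 522 the expected counts are:
  white: 522 × 13/16 = 424.125
  colored: 522 × 3/16 = 97.875
Contribution of white: (430 − 424.125)² / 424.125 = 0.0814

0.081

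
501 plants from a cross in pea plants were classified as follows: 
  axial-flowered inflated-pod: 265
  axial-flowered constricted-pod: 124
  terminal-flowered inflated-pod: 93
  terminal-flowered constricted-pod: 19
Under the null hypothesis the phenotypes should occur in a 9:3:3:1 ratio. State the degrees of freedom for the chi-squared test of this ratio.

3

A goodness-of-fit test with 4 phenotype classes has df = 4 − 1 = 3.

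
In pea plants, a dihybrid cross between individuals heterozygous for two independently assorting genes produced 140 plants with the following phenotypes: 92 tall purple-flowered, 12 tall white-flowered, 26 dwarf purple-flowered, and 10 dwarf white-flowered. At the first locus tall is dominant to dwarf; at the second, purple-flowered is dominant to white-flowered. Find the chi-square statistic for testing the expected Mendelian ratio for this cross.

A dihybrid F₂ with independent assortment and complete dominance at both loci gives a 9:3:3:1 phenotypic ratio.
Total ratio parts = 16. Expected numbers out of 140:
  tall purple-flowered: 140 × 9/16 = 78.75
  tall white-flowered: 140 × 3/16 = 26.25
  dwarf purple-flowered: 140 × 3/16 = 26.25
  dwarf white-flowered: 140 × 1/16 = 8.75
χ² = Σ (O − E)² / E
  tall purple-flowered: (92 − 78.75)² / 78.75 = 2.2294
  tall white-flowered: (12 − 26.25)² / 26.25 = 7.7357
  dwarf purple-flowered: (26 − 26.25)² / 26.25 = 0.0024
  dwarf white-flowered: (10 − 8.75)² / 8.75 = 0.1786
χ² = 2.2294 + 7.7357 + 0.0024 + 0.1786 = 10.1461 ≈ 10.146

10.146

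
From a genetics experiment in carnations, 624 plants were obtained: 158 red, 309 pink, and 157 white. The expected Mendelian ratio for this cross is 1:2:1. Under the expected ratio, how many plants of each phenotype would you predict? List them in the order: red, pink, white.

Expected counts for N = 624 under a 1:2:1 ratio (total parts = 4):
  red: 624 × 1/4 = 156
  pink: 624 × 2/4 = 312
  white: 624 × 1/4 = 156

156, 312, 156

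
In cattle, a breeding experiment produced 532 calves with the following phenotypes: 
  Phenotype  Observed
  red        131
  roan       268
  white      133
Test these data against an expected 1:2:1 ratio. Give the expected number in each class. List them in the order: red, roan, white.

Total ratio parts = 4. Expected numbers out of 532:
  red: 532 × 1/4 = 133
  roan: 532 × 2/4 = 266
  white: 532 × 1/4 = 133

133, 266, 133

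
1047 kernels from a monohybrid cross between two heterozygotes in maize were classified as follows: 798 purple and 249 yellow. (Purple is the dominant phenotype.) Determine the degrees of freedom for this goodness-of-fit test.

1

For a monohybrid cross between heterozygotes with complete dominance, the expected phenotypic ratio is 3:1.
A goodness-of-fit test with 2 phenotype classes has df = 2 − 1 = 1.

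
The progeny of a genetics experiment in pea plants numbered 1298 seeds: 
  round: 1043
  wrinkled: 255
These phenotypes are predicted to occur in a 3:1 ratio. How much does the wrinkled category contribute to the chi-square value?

14.885

Expected counts for N = 1298 under a 3:1 ratio (total parts = 4):
  round: 1298 × 3/4 = 973.5
  wrinkled: 1298 × 1/4 = 324.5
Contribution of wrinkled: (255 − 324.5)² / 324.5 = 14.8852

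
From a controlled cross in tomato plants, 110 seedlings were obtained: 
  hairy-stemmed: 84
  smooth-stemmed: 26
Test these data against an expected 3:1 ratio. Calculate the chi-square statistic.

The 3:1 ratio has 4 parts, so with N = 110 the expected counts are:
  hairy-stemmed: 110 × 3/4 = 82.5
  smooth-stemmed: 110 × 1/4 = 27.5
χ² = Σ (O − E)² / E
  hairy-stemmed: (84 − 82.5)² / 82.5 = 0.0273
  smooth-stemmed: (26 − 27.5)² / 27.5 = 0.0818
χ² = 0.0273 + 0.0818 = 0.1091 ≈ 0.109

0.109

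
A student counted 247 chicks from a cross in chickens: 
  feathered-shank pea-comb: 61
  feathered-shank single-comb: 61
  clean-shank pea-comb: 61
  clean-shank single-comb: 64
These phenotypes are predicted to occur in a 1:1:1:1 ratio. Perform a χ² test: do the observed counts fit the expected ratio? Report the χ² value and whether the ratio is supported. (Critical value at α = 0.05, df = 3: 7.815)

Total ratio parts = 4. Expected numbers out of 247:
  feathered-shank pea-comb: 247 × 1/4 = 61.75
  feathered-shank single-comb: 247 × 1/4 = 61.75
  clean-shank pea-comb: 247 × 1/4 = 61.75
  clean-shank single-comb: 247 × 1/4 = 61.75
χ² = Σ (O − E)² / E
  feathered-shank pea-comb: (61 − 61.75)² / 61.75 = 0.0091
  feathered-shank single-comb: (61 − 61.75)² / 61.75 = 0.0091
  clean-shank pea-comb: (61 − 61.75)² / 61.75 = 0.0091
  clean-shank single-comb: (64 − 61.75)² / 61.75 = 0.0820
χ² = 0.0091 + 0.0091 + 0.0091 + 0.0820 = 0.1093 ≈ 0.109
Degrees of freedom = 4 − 1 = 3; critical value at α = 0.05 is 7.815.
Since 0.109 < 7.815, we fail to reject the null hypothesis — the data are consistent with the 1:1:1:1 ratio.

0.109; consistent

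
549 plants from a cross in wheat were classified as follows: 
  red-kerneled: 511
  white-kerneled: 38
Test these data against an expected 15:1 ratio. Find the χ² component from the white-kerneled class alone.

0.396

Under the 15:1 hypothesis (Σ ratio = 16, N = 549):
  red-kerneled: 549 × 15/16 = 514.6875
  white-kerneled: 549 × 1/16 = 34.3125
Contribution of white-kerneled: (38 − 34.3125)² / 34.3125 = 0.3963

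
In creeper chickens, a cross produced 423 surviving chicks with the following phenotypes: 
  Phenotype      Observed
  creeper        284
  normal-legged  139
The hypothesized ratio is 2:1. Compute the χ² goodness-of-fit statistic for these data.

Expected counts for N = 423 under a 2:1 ratio (total parts = 3):
  creeper: 423 × 2/3 = 282
  normal-legged: 423 × 1/3 = 141
χ² = Σ (O − E)² / E
  creeper: (284 − 282)² / 282 = 0.0142
  normal-legged: (139 − 141)² / 141 = 0.0284
χ² = 0.0142 + 0.0284 = 0.0426 ≈ 0.043

0.043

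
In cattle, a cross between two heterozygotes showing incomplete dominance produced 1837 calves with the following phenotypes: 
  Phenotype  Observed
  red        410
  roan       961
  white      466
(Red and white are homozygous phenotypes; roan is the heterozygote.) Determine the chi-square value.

7.347

With incomplete dominance, a heterozygote × heterozygote cross gives a 1:2:1 phenotypic ratio.
Expected counts for N = 1837 under a 1:2:1 ratio (total parts = 4):
  red: 1837 × 1/4 = 459.25
  roan: 1837 × 2/4 = 918.5
  white: 1837 × 1/4 = 459.25
χ² = Σ (O − E)² / E
  red: (410 − 459.25)² / 459.25 = 5.2816
  roan: (961 − 918.5)² / 918.5 = 1.9665
  white: (466 − 459.25)² / 459.25 = 0.0992
χ² = 5.2816 + 1.9665 + 0.0992 = 7.3473 ≈ 7.347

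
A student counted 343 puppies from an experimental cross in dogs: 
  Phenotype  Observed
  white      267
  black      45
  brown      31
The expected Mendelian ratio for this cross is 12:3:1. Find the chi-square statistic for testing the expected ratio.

10.434

Total ratio parts = 16. Expected numbers out of 343:
  white: 343 × 12/16 = 257.25
  black: 343 × 3/16 = 64.3125
  brown: 343 × 1/16 = 21.4375
χ² = Σ (O − E)² / E
  white: (267 − 257.25)² / 257.25 = 0.3695
  black: (45 − 64.3125)² / 64.3125 = 5.7994
  brown: (31 − 21.4375)² / 21.4375 = 4.2655
χ² = 0.3695 + 5.7994 + 4.2655 = 10.4344 ≈ 10.434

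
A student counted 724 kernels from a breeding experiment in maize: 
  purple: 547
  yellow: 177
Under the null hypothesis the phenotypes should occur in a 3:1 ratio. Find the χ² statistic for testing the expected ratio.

Total ratio parts = 4. Expected numbers out of 724:
  purple: 724 × 3/4 = 543
  yellow: 724 × 1/4 = 181
χ² = Σ (O − E)² / E
  purple: (547 − 543)² / 543 = 0.0295
  yellow: (177 − 181)² / 181 = 0.0884
χ² = 0.0295 + 0.0884 = 0.1179 ≈ 0.118

0.118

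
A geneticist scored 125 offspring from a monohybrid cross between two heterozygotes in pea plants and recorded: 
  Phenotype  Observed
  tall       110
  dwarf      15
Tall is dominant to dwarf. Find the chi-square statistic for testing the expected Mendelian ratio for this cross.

For a monohybrid cross between heterozygotes with complete dominance, the expected phenotypic ratio is 3:1.
Total ratio parts = 4. Expected numbers out of 125:
  tall: 125 × 3/4 = 93.75
  dwarf: 125 × 1/4 = 31.25
χ² = Σ (O − E)² / E
  tall: (110 − 93.75)² / 93.75 = 2.8167
  dwarf: (15 − 31.25)² / 31.25 = 8.4500
χ² = 2.8167 + 8.4500 = 11.2667 ≈ 11.267

11.267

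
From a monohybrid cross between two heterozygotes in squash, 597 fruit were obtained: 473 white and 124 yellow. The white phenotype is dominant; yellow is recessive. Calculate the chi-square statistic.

5.696

For a monohybrid cross between heterozygotes with complete dominance, the expected phenotypic ratio is 3:1.
Expected counts for N = 597 under a 3:1 ratio (total parts = 4):
  white: 597 × 3/4 = 447.75
  yellow: 597 × 1/4 = 149.25
χ² = Σ (O − E)² / E
  white: (473 − 447.75)² / 447.75 = 1.4239
  yellow: (124 − 149.25)² / 149.25 = 4.2718
χ² = 1.4239 + 4.2718 = 5.6957 ≈ 5.696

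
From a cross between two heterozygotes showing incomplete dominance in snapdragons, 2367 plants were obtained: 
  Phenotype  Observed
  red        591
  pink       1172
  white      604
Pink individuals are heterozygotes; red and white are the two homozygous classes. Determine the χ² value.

0.366

With incomplete dominance, a heterozygote × heterozygote cross gives a 1:2:1 phenotypic ratio.
Total ratio parts = 4. Expected numbers out of 2367:
  red: 2367 × 1/4 = 591.75
  pink: 2367 × 2/4 = 1183.5
  white: 2367 × 1/4 = 591.75
χ² = Σ (O − E)² / E
  red: (591 − 591.75)² / 591.75 = 0.0010
  pink: (1172 − 1183.5)² / 1183.5 = 0.1117
  white: (604 − 591.75)² / 591.75 = 0.2536
χ² = 0.0010 + 0.1117 + 0.2536 = 0.3663 ≈ 0.366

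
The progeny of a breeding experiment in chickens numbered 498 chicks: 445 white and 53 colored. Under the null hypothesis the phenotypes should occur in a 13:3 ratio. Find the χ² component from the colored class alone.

17.458

The 13:3 ratio has 16 parts, so with N = 498 the expected counts are:
  white: 498 × 13/16 = 404.625
  colored: 498 × 3/16 = 93.375
Contribution of colored: (53 − 93.375)² / 93.375 = 17.4580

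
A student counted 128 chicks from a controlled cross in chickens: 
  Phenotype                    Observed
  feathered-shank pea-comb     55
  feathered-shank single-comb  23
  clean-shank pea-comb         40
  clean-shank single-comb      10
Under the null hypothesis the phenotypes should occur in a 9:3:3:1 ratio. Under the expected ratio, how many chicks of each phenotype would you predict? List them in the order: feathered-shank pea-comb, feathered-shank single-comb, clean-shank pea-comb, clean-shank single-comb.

72, 24, 24, 8

Under the 9:3:3:1 hypothesis (Σ ratio = 16, N = 128):
  feathered-shank pea-comb: 128 × 9/16 = 72
  feathered-shank single-comb: 128 × 3/16 = 24
  clean-shank pea-comb: 128 × 3/16 = 24
  clean-shank single-comb: 128 × 1/16 = 8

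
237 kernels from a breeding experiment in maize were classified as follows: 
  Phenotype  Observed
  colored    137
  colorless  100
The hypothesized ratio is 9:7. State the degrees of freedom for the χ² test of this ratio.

1

A goodness-of-fit test with 2 phenotype classes has df = 2 − 1 = 1.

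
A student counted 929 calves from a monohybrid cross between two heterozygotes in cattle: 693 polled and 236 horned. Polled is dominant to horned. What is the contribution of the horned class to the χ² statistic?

0.061

For a monohybrid cross between heterozygotes with complete dominance, the expected phenotypic ratio is 3:1.
The 3:1 ratio has 4 parts, so with N = 929 the expected counts are:
  polled: 929 × 3/4 = 696.75
  horned: 929 × 1/4 = 232.25
Contribution of horned: (236 − 232.25)² / 232.25 = 0.0605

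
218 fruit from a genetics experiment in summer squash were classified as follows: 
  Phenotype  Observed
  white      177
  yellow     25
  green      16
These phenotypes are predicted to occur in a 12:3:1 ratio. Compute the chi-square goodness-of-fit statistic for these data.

Total ratio parts = 16. Expected numbers out of 218:
  white: 218 × 12/16 = 163.5
  yellow: 218 × 3/16 = 40.875
  green: 218 × 1/16 = 13.625
χ² = Σ (O − E)² / E
  white: (177 − 163.5)² / 163.5 = 1.1147
  yellow: (25 − 40.875)² / 40.875 = 6.1655
  green: (16 − 13.625)² / 13.625 = 0.4140
χ² = 1.1147 + 6.1655 + 0.4140 = 7.6942 ≈ 7.694

7.694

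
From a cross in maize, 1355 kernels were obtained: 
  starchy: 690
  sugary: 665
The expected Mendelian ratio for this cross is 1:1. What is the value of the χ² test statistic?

0.461

Under the 1:1 hypothesis (Σ ratio = 2, N = 1355):
  starchy: 1355 × 1/2 = 677.5
  sugary: 1355 × 1/2 = 677.5
χ² = Σ (O − E)² / E
  starchy: (690 − 677.5)² / 677.5 = 0.2306
  sugary: (665 − 677.5)² / 677.5 = 0.2306
χ² = 0.2306 + 0.2306 = 0.4612 ≈ 0.461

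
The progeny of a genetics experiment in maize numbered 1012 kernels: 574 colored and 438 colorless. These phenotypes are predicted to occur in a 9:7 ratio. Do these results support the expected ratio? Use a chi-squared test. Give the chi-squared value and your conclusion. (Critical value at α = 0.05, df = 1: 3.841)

0.091; consistent

The 9:7 ratio has 16 parts, so with N = 1012 the expected counts are:
  colored: 1012 × 9/16 = 569.25
  colorless: 1012 × 7/16 = 442.75
χ² = Σ (O − E)² / E
  colored: (574 − 569.25)² / 569.25 = 0.0396
  colorless: (438 − 442.75)² / 442.75 = 0.0510
χ² = 0.0396 + 0.0510 = 0.0906 ≈ 0.091
Degrees of freedom = 2 − 1 = 1; critical value at α = 0.05 is 3.841.
Since 0.091 < 3.841, we fail to reject the null hypothesis — the data are consistent with the 9:7 ratio.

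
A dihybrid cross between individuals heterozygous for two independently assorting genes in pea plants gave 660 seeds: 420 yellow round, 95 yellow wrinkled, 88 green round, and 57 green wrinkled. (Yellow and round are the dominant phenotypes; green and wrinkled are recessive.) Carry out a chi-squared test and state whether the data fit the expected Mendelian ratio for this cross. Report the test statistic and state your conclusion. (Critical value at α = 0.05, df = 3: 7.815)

29.422; not consistent

A dihybrid F₂ with independent assortment and complete dominance at both loci gives a 9:3:3:1 phenotypic ratio.
Total ratio parts = 16. Expected numbers out of 660:
  yellow round: 660 × 9/16 = 371.25
  yellow wrinkled: 660 × 3/16 = 123.75
  green round: 660 × 3/16 = 123.75
  green wrinkled: 660 × 1/16 = 41.25
χ² = Σ (O − E)² / E
  yellow round: (420 − 371.25)² / 371.25 = 6.4015
  yellow wrinkled: (95 − 123.75)² / 123.75 = 6.6793
  green round: (88 − 123.75)² / 123.75 = 10.3278
  green wrinkled: (57 − 41.25)² / 41.25 = 6.0136
χ² = 6.4015 + 6.6793 + 10.3278 + 6.0136 = 29.4222 ≈ 29.422
Degrees of freedom = 4 − 1 = 3; critical value at α = 0.05 is 7.815.
Since 29.422 > 7.815, we reject the null hypothesis — the data do not fit the 9:3:3:1 ratio.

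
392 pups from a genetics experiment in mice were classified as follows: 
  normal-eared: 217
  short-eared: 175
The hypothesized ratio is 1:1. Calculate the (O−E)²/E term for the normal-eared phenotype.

The 1:1 ratio has 2 parts, so with N = 392 the expected counts are:
  normal-eared: 392 × 1/2 = 196
  short-eared: 392 × 1/2 = 196
Contribution of normal-eared: (217 − 196)² / 196 = 2.2500

2.250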